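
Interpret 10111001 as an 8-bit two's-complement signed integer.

-71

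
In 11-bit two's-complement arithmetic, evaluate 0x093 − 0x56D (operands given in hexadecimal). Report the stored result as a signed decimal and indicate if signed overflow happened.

806; no overflow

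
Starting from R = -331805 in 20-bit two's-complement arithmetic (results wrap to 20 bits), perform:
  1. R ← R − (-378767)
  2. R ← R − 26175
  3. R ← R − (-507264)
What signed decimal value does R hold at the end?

-520525

Start: R = -331805 = 10101110111111100011.
R = -331805 − (-378767) = 46962 = 00001011011101110010
R = 46962 − 26175 = 20787 = 00000101000100110011
R = 20787 − (-507264) = 528051; wraps to -520525 = 10000000111010110011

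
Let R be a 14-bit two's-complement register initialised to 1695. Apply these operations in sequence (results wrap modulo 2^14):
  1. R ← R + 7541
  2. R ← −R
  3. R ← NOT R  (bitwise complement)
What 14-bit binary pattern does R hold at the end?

Start: R = 1695 = 00011010011111.
R = 1695 + 7541 = 9236; wraps to -7148 = 10010000010100
R = −(-7148) = 7148 = 01101111101100
R = NOT 01101111101100 = 10010000010011 = -7149

10010000010011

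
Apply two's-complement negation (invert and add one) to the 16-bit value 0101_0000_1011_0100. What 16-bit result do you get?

1010111101001100

Invert: 1010111101001011. Add 1: 1010111101001100.
Check: 0101000010110100 = 20660, 1010111101001100 = -20660.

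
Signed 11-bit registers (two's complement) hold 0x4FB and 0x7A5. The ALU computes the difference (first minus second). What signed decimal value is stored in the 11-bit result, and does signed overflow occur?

-682; no overflow

0x4FB = 10011111011 = -773 (signed)
0x7A5 = 11110100101 = -91 (signed)
Subtract via negate-and-add: invert 11110100101 + 1 = 00001011011 (i.e. 91).
  10011111011
+ 00001011011
= 10101010110
Result 10101010110: MSB = 1 → 1366 − 2048 = -682.
Addends (after negating the subtrahend) have opposite signs, so signed overflow cannot occur.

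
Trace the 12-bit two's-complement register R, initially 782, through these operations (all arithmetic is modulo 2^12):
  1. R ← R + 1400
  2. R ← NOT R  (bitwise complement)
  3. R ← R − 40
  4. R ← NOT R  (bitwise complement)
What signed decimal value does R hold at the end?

Start: R = 782 = 001100001110.
R = 782 + 1400 = 2182; wraps to -1914 = 100010000110
R = NOT 100010000110 = 011101111001 = 1913
R = 1913 − 40 = 1873 = 011101010001
R = NOT 011101010001 = 100010101110 = -1874

-1874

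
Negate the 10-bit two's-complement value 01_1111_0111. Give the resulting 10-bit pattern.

Invert: 1000001000. Add 1: 1000001001.
Check: 0111110111 = 503, 1000001001 = -503.

1000001001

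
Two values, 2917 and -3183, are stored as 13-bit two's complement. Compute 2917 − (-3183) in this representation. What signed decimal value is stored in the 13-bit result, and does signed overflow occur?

-2092; overflow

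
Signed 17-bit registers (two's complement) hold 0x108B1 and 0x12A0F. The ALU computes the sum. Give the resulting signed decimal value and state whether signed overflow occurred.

12992; overflow

0x108B1 = 10000100010110001 = -63311 (signed)
0x12A0F = 10010101000001111 = -54769 (signed)
  10000100010110001
+ 10010101000001111
= 00011001011000000  (discard carry-out 1)
Result 00011001011000000: MSB = 0 → value 12992.
Both addends are negative but the stored result is non-negative: signed overflow. The true value -63311 + (-54769) = -118080 lies outside [-65536, 65535].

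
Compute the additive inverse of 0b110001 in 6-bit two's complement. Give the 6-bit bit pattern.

Invert: 001110. Add 1: 001111.

001111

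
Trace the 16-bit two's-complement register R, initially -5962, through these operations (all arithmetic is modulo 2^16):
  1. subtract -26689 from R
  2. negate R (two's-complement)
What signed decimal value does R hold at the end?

Start: R = -5962 = 1110100010110110.
R = -5962 − (-26689) = 20727 = 0101000011110111
R = −(20727) = -20727 = 1010111100001001

-20727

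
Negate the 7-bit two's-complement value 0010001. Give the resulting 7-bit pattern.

1101111

Invert: 1101110. Add 1: 1101111.
Check: 0010001 = 17, 1101111 = -17.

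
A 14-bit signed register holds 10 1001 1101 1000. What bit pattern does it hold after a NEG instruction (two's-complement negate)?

01011000101000

Invert: 01011000100111. Add 1: 01011000101000.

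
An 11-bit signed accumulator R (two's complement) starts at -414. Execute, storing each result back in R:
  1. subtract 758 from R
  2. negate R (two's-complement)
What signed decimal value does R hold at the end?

Start: R = -414 = 11001100010.
R = -414 − 758 = -1172; wraps to 876 = 01101101100
R = −(876) = -876 = 10010010100

-876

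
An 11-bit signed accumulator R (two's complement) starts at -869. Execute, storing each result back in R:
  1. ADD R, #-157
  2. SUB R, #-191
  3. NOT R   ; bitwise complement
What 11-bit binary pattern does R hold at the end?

01101000010

Start: R = -869 = 10010011011.
R = -869 + (-157) = -1026; wraps to 1022 = 01111111110
R = 1022 − (-191) = 1213; wraps to -835 = 10010111101
R = NOT 10010111101 = 01101000010 = 834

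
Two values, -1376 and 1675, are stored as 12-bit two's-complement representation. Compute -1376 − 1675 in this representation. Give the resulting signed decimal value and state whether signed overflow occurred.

1045; overflow

-1376 → 101010100000
1675 → 011010001011
Subtract via negate-and-add: invert 011010001011 + 1 = 100101110101 (i.e. -1675).
  101010100000
+ 100101110101
= 010000010101  (discard carry-out 1)
Result 010000010101: MSB = 0 → value 1045.
Both addends (after negating the subtrahend) are negative but the stored result is non-negative: signed overflow. The true value -1376 − 1675 = -3051 lies outside [-2048, 2047].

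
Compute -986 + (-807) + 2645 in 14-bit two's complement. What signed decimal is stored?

852

-986 + (-807) = -1793 (11100011111111)
-1793 + 2645 = 852 (00001101010100)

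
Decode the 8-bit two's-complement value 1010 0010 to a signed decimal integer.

-94

MSB is 1, so the value is negative.
Unsigned reading: 162. Subtract 2^8 = 256: 162 − 256 = -94.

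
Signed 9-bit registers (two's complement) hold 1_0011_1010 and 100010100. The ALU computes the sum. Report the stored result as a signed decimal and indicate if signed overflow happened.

78; overflow

1_0011_1010 → 100111010 = -198 (signed)
100010100 = -236 (signed)
  100111010
+ 100010100
= 001001110  (discard carry-out 1)
Result 001001110: MSB = 0 → value 78.
Both addends are negative but the stored result is non-negative: signed overflow. The true value -198 + (-236) = -434 lies outside [-256, 255].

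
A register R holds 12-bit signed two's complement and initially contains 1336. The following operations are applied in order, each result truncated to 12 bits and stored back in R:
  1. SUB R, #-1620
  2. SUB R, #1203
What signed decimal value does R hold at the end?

Start: R = 1336 = 010100111000.
R = 1336 − (-1620) = 2956; wraps to -1140 = 101110001100
R = -1140 − 1203 = -2343; wraps to 1753 = 011011011001

1753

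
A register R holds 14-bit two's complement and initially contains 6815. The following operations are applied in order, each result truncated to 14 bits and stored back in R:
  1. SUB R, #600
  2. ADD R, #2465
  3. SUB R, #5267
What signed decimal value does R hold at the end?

3413

Start: R = 6815 = 01101010011111.
R = 6815 − 600 = 6215 = 01100001000111
R = 6215 + 2465 = 8680; wraps to -7704 = 10000111101000
R = -7704 − 5267 = -12971; wraps to 3413 = 00110101010101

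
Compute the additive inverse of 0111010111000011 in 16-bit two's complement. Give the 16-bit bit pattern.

1000101000111101

Invert: 1000101000111100. Add 1: 1000101000111101.
Check: 0111010111000011 = 30147, 1000101000111101 = -30147.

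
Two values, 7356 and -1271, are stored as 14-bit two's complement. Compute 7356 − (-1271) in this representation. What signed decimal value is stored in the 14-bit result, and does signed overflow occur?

7356 → 01110010111100
-1271 → 11101100001001
Subtract via negate-and-add: invert 11101100001001 + 1 = 00010011110111 (i.e. 1271).
  01110010111100
+ 00010011110111
= 10000110110011
Result 10000110110011: MSB = 1 → 8627 − 16384 = -7757.
Both addends (after negating the subtrahend) are non-negative but the stored result is negative: signed overflow. The true value 7356 − (-1271) = 8627 lies outside [-8192, 8191].

-7757; overflow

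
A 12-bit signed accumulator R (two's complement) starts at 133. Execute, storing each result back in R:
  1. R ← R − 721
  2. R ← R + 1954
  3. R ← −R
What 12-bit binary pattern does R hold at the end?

101010101010

Start: R = 133 = 000010000101.
R = 133 − 721 = -588 = 110110110100
R = -588 + 1954 = 1366 = 010101010110
R = −(1366) = -1366 = 101010101010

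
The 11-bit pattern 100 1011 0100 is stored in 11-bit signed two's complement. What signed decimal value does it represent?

MSB is 1, so the value is negative.
Invert: 01101001011. Add 1: 01101001100 = 844. So the value is −844.

-844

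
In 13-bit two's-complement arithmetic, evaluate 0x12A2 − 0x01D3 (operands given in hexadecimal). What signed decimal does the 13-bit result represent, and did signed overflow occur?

-3889; no overflow

0x12A2 = 1001010100010 = -3422 (signed)
0x01D3 = 0000111010011 = 467 (signed)
Subtract via negate-and-add: invert 0000111010011 + 1 = 1111000101101 (i.e. -467).
  1001010100010
+ 1111000101101
= 1000011001111  (discard carry-out 1)
Result 1000011001111: MSB = 1 → 4303 − 8192 = -3889.
Both addends (after negating the subtrahend) are negative and so is the stored result: no signed overflow.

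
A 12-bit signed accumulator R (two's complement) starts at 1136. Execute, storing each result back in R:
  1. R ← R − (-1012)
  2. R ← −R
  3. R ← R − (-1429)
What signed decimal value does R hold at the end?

-719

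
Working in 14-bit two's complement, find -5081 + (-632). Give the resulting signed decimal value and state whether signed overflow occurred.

-5713; no overflow

-5081 → 10110000100111
-632 → 11110110001000
  10110000100111
+ 11110110001000
= 10100110101111  (discard carry-out 1)
Result 10100110101111: MSB = 1 → 10671 − 16384 = -5713.
Both addends are negative and so is the stored result: no signed overflow.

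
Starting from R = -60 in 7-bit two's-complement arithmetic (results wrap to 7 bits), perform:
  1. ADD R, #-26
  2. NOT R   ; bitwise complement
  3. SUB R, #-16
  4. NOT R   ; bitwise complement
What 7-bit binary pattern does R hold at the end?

Start: R = -60 = 1000100.
R = -60 + (-26) = -86; wraps to 42 = 0101010
R = NOT 0101010 = 1010101 = -43
R = -43 − (-16) = -27 = 1100101
R = NOT 1100101 = 0011010 = 26

0011010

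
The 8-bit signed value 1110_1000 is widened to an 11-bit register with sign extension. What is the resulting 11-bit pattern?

11111101000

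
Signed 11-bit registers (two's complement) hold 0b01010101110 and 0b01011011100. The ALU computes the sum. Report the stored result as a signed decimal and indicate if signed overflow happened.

-630; overflow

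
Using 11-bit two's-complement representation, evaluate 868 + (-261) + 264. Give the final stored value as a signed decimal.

871

868 + (-261) = 607 (01001011111)
607 + 264 = 871 (01101100111)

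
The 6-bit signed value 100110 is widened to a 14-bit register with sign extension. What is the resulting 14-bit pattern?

MSB of 100110 is 1; replicate it into the new high bits.
11111111|100110 → 11111111100110 (still -26).

11111111100110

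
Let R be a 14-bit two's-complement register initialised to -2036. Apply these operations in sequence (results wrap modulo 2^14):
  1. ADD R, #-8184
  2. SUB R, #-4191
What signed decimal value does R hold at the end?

-6029

Start: R = -2036 = 11100000001100.
R = -2036 + (-8184) = -10220; wraps to 6164 = 01100000010100
R = 6164 − (-4191) = 10355; wraps to -6029 = 10100001110011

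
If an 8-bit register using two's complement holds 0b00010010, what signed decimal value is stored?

18

MSB is 0, so the value is non-negative: 00010010 = 18.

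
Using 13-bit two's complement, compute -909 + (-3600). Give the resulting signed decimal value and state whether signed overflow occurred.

3683; overflow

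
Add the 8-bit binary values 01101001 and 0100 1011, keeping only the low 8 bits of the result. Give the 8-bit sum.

10110100

  01101001
+ 01001011
= 10110100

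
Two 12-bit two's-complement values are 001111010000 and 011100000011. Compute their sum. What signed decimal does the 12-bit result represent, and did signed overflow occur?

001111010000 = 976 (signed)
011100000011 = 1795 (signed)
  001111010000
+ 011100000011
= 101011010011
Result 101011010011: MSB = 1 → 2771 − 4096 = -1325.
Both addends are non-negative but the stored result is negative: signed overflow. The true value 976 + 1795 = 2771 lies outside [-2048, 2047].

-1325; overflow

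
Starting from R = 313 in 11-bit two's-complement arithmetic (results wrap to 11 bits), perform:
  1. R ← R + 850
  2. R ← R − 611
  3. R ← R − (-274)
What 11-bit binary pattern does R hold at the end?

Start: R = 313 = 00100111001.
R = 313 + 850 = 1163; wraps to -885 = 10010001011
R = -885 − 611 = -1496; wraps to 552 = 01000101000
R = 552 − (-274) = 826 = 01100111010

01100111010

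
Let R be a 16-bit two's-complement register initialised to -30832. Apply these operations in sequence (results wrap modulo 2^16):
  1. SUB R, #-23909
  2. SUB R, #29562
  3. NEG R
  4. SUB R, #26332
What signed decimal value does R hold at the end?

10153

Start: R = -30832 = 1000011110010000.
R = -30832 − (-23909) = -6923 = 1110010011110101
R = -6923 − 29562 = -36485; wraps to 29051 = 0111000101111011
R = −(29051) = -29051 = 1000111010000101
R = -29051 − 26332 = -55383; wraps to 10153 = 0010011110101001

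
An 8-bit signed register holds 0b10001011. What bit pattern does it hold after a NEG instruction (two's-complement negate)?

01110101

Invert: 01110100. Add 1: 01110101.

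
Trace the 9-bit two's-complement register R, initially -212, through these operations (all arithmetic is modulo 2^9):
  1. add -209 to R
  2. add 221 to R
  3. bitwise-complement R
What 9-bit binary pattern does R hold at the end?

Start: R = -212 = 100101100.
R = -212 + (-209) = -421; wraps to 91 = 001011011
R = 91 + 221 = 312; wraps to -200 = 100111000
R = NOT 100111000 = 011000111 = 199

011000111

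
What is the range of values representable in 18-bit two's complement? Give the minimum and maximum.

Minimum: −2^17 = -131072.
Maximum: 2^17 − 1 = 131071.

min = -131072, max = 131071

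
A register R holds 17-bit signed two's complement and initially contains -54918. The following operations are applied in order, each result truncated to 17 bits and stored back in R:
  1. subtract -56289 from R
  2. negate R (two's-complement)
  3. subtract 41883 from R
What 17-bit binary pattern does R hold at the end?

10101011100001010

Start: R = -54918 = 10010100101111010.
R = -54918 − (-56289) = 1371 = 00000010101011011
R = −(1371) = -1371 = 11111101010100101
R = -1371 − 41883 = -43254 = 10101011100001010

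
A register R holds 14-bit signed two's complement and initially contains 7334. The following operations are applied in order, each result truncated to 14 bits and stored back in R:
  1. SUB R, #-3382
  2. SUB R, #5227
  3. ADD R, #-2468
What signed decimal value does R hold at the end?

Start: R = 7334 = 01110010100110.
R = 7334 − (-3382) = 10716; wraps to -5668 = 10100111011100
R = -5668 − 5227 = -10895; wraps to 5489 = 01010101110001
R = 5489 + (-2468) = 3021 = 00101111001101

3021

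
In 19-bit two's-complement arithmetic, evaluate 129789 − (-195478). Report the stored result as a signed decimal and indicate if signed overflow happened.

129789 → 0011111101011111101
-195478 → 1010000010001101010
Subtract via negate-and-add: invert 1010000010001101010 + 1 = 0101111101110010110 (i.e. 195478).
  0011111101011111101
+ 0101111101110010110
= 1001111011010010011
Result 1001111011010010011: MSB = 1 → 325267 − 524288 = -199021.
Both addends (after negating the subtrahend) are non-negative but the stored result is negative: signed overflow. The true value 129789 − (-195478) = 325267 lies outside [-262144, 262143].

-199021; overflow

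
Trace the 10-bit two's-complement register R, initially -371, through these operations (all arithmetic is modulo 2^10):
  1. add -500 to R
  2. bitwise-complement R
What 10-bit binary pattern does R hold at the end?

Start: R = -371 = 1010001101.
R = -371 + (-500) = -871; wraps to 153 = 0010011001
R = NOT 0010011001 = 1101100110 = -154

1101100110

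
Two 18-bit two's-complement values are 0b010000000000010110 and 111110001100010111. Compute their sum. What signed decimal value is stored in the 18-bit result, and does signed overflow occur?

58157; no overflow

0b010000000000010110 → 010000000000010110 = 65558 (signed)
111110001100010111 = -7401 (signed)
  010000000000010110
+ 111110001100010111
= 001110001100101101  (discard carry-out 1)
Result 001110001100101101: MSB = 0 → value 58157.
Addends have opposite signs, so signed overflow cannot occur.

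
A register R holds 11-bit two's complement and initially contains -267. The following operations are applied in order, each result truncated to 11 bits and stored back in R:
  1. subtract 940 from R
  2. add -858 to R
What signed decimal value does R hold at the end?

Start: R = -267 = 11011110101.
R = -267 − 940 = -1207; wraps to 841 = 01101001001
R = 841 + (-858) = -17 = 11111101111

-17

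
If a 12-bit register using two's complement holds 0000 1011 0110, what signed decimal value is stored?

MSB is 0, so the value is non-negative: 000010110110 = 182.

182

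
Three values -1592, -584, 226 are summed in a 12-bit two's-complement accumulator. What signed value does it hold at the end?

-1592 + (-584) = -2176 → wraps to 1920 (011110000000)
1920 + 226 = 2146 → wraps to -1950 (100001100010)

-1950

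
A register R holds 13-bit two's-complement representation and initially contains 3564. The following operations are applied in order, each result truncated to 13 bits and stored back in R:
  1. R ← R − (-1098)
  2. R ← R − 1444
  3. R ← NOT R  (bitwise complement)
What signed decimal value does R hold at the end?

Start: R = 3564 = 0110111101100.
R = 3564 − (-1098) = 4662; wraps to -3530 = 1001000110110
R = -3530 − 1444 = -4974; wraps to 3218 = 0110010010010
R = NOT 0110010010010 = 1001101101101 = -3219

-3219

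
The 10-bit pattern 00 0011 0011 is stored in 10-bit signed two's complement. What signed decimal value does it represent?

51

MSB is 0, so the value is non-negative: 0000110011 = 51.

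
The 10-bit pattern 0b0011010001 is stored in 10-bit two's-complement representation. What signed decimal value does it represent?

209

MSB is 0, so the value is non-negative: 0011010001 = 209.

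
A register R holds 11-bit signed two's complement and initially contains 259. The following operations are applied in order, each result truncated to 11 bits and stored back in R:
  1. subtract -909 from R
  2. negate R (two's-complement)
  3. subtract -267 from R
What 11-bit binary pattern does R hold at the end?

10001111011

Start: R = 259 = 00100000011.
R = 259 − (-909) = 1168; wraps to -880 = 10010010000
R = −(-880) = 880 = 01101110000
R = 880 − (-267) = 1147; wraps to -901 = 10001111011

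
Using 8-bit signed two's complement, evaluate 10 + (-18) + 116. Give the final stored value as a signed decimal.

10 + (-18) = -8 (11111000)
-8 + 116 = 108 (01101100)

108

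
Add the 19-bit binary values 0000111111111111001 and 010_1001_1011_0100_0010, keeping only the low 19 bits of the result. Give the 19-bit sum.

  0000111111111111001
+ 0101001101101000010
= 0110001101100111011

0110001101100111011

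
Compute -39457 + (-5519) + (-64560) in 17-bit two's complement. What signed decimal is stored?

21536

-39457 + (-5519) = -44976 (10101000001010000)
-44976 + (-64560) = -109536 → wraps to 21536 (00101010000100000)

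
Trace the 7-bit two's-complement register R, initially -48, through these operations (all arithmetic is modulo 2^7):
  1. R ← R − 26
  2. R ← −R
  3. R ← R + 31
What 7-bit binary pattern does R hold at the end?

1101001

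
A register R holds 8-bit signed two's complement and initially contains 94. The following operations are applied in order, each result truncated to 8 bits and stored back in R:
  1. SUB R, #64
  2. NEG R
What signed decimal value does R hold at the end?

-30

Start: R = 94 = 01011110.
R = 94 − 64 = 30 = 00011110
R = −(30) = -30 = 11100010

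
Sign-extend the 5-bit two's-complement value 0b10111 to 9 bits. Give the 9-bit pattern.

MSB of 10111 is 1; replicate it into the new high bits.
1111|10111 → 111110111 (still -9).

111110111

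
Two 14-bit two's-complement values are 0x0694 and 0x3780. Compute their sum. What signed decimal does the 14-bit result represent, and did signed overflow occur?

-492; no overflow

0x0694 = 00011010010100 = 1684 (signed)
0x3780 = 11011110000000 = -2176 (signed)
  00011010010100
+ 11011110000000
= 11111000010100
Result 11111000010100: MSB = 1 → 15892 − 16384 = -492.
Addends have opposite signs, so signed overflow cannot occur.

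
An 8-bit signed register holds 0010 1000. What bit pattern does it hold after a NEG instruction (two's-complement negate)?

11011000

Invert: 11010111. Add 1: 11011000.
Check: 00101000 = 40, 11011000 = -40.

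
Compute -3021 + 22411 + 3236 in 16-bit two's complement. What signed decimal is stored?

22626

-3021 + 22411 = 19390 (0100101110111110)
19390 + 3236 = 22626 (0101100001100010)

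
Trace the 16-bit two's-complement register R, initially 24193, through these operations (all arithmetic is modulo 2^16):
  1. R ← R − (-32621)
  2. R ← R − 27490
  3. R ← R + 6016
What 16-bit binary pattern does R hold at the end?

Start: R = 24193 = 0101111010000001.
R = 24193 − (-32621) = 56814; wraps to -8722 = 1101110111101110
R = -8722 − 27490 = -36212; wraps to 29324 = 0111001010001100
R = 29324 + 6016 = 35340; wraps to -30196 = 1000101000001100

1000101000001100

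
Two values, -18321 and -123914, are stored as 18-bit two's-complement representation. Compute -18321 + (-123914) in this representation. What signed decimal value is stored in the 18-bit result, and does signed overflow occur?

-18321 → 111011100001101111
-123914 → 100001101111110110
  111011100001101111
+ 100001101111110110
= 011101010001100101  (discard carry-out 1)
Result 011101010001100101: MSB = 0 → value 119909.
Both addends are negative but the stored result is non-negative: signed overflow. The true value -18321 + (-123914) = -142235 lies outside [-131072, 131071].

119909; overflow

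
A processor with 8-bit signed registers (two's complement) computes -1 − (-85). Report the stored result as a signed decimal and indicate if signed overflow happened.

84; no overflow

-1 → 11111111
-85 → 10101011
Subtract via negate-and-add: invert 10101011 + 1 = 01010101 (i.e. 85).
  11111111
+ 01010101
= 01010100  (discard carry-out 1)
Result 01010100: MSB = 0 → value 84.
Addends (after negating the subtrahend) have opposite signs, so signed overflow cannot occur.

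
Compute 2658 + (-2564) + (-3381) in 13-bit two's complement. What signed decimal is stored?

2658 + (-2564) = 94 (0000001011110)
94 + (-3381) = -3287 (1001100101001)

-3287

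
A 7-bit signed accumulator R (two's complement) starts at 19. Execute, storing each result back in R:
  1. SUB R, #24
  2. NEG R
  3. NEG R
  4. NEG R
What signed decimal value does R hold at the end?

Start: R = 19 = 0010011.
R = 19 − 24 = -5 = 1111011
R = −(-5) = 5 = 0000101
R = −(5) = -5 = 1111011
R = −(-5) = 5 = 0000101

5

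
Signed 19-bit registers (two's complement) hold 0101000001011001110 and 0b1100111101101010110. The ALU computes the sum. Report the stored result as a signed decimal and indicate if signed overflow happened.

65060; no overflow

0101000001011001110 = 164558 (signed)
0b1100111101101010110 → 1100111101101010110 = -99498 (signed)
  0101000001011001110
+ 1100111101101010110
= 0001111111000100100  (discard carry-out 1)
Result 0001111111000100100: MSB = 0 → value 65060.
Addends have opposite signs, so signed overflow cannot occur.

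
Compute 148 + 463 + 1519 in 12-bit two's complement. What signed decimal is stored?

148 + 463 = 611 (001001100011)
611 + 1519 = 2130 → wraps to -1966 (100001010010)

-1966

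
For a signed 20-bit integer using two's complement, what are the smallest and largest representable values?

min = -524288, max = 524287

Minimum: −2^19 = -524288.
Maximum: 2^19 − 1 = 524287.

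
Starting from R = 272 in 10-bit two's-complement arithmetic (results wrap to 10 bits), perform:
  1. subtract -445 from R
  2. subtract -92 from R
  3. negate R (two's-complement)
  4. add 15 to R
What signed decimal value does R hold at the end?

230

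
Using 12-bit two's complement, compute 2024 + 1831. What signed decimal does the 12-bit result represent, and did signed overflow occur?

2024 → 011111101000
1831 → 011100100111
  011111101000
+ 011100100111
= 111100001111
Result 111100001111: MSB = 1 → 3855 − 4096 = -241.
Both addends are non-negative but the stored result is negative: signed overflow. The true value 2024 + 1831 = 3855 lies outside [-2048, 2047].

-241; overflow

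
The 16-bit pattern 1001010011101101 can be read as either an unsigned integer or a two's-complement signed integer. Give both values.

Unsigned: 1001010011101101 = 38125.
Signed: MSB=1 → 38125 − 65536 = -27411.

unsigned = 38125, signed = -27411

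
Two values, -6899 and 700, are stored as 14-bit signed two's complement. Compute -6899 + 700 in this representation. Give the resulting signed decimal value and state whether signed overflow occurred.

-6899 → 10010100001101
700 → 00001010111100
  10010100001101
+ 00001010111100
= 10011111001001
Result 10011111001001: MSB = 1 → 10185 − 16384 = -6199.
Addends have opposite signs, so signed overflow cannot occur.

-6199; no overflow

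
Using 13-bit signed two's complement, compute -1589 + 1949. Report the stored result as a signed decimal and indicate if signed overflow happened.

360; no overflow

-1589 → 1100111001011
1949 → 0011110011101
  1100111001011
+ 0011110011101
= 0000101101000  (discard carry-out 1)
Result 0000101101000: MSB = 0 → value 360.
Addends have opposite signs, so signed overflow cannot occur.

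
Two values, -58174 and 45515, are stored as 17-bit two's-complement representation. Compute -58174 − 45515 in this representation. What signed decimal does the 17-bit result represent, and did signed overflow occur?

-58174 → 10001110011000010
45515 → 01011000111001011
Subtract via negate-and-add: invert 01011000111001011 + 1 = 10100111000110101 (i.e. -45515).
  10001110011000010
+ 10100111000110101
= 00110101011110111  (discard carry-out 1)
Result 00110101011110111: MSB = 0 → value 27383.
Both addends (after negating the subtrahend) are negative but the stored result is non-negative: signed overflow. The true value -58174 − 45515 = -103689 lies outside [-65536, 65535].

27383; overflow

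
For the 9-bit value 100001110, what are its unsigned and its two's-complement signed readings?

unsigned = 270, signed = -242

Unsigned: 100001110 = 270.
Signed: MSB=1 → 270 − 512 = -242.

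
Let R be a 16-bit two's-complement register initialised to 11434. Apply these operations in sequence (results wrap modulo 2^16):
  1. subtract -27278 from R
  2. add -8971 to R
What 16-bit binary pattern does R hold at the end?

Start: R = 11434 = 0010110010101010.
R = 11434 − (-27278) = 38712; wraps to -26824 = 1001011100111000
R = -26824 + (-8971) = -35795; wraps to 29741 = 0111010000101101

0111010000101101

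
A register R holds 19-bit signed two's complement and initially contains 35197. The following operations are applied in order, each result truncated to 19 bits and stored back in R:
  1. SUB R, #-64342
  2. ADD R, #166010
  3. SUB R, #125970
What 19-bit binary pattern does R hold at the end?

0100010000100111011

Start: R = 35197 = 0001000100101111101.
R = 35197 − (-64342) = 99539 = 0011000010011010011
R = 99539 + 166010 = 265549; wraps to -258739 = 1000000110101001101
R = -258739 − 125970 = -384709; wraps to 139579 = 0100010000100111011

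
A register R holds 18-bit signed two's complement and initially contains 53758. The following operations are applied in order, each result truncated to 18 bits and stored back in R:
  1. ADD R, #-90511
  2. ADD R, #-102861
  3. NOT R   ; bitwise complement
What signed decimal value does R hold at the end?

-122531

Start: R = 53758 = 001101000111111110.
R = 53758 + (-90511) = -36753 = 110111000001101111
R = -36753 + (-102861) = -139614; wraps to 122530 = 011101111010100010
R = NOT 011101111010100010 = 100010000101011101 = -122531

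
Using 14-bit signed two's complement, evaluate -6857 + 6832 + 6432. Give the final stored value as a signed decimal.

-6857 + 6832 = -25 (11111111100111)
-25 + 6432 = 6407 (01100100000111)

6407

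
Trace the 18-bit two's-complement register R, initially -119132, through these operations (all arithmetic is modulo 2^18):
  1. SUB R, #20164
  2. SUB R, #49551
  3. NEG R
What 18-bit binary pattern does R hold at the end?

101110000110101111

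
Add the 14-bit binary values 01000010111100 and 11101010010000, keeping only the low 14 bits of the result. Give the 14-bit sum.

  01000010111100
+ 11101010010000
= 00101101001100  (discard carry-out 1)

00101101001100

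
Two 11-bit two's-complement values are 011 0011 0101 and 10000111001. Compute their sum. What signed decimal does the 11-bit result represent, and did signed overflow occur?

-146; no overflow

011 0011 0101 → 01100110101 = 821 (signed)
10000111001 = -967 (signed)
  01100110101
+ 10000111001
= 11101101110
Result 11101101110: MSB = 1 → 1902 − 2048 = -146.
Addends have opposite signs, so signed overflow cannot occur.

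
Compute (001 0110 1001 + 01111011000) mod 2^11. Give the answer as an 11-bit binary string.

10101000001

  00101101001
+ 01111011000
= 10101000001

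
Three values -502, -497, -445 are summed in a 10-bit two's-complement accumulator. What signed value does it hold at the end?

-502 + (-497) = -999 → wraps to 25 (0000011001)
25 + (-445) = -420 (1001011100)

-420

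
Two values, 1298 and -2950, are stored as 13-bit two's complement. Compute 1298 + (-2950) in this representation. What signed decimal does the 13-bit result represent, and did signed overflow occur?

1298 → 0010100010010
-2950 → 1010001111010
  0010100010010
+ 1010001111010
= 1100110001100
Result 1100110001100: MSB = 1 → 6540 − 8192 = -1652.
Addends have opposite signs, so signed overflow cannot occur.

-1652; no overflow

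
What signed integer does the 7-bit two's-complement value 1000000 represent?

MSB is 1, so the value is negative.
Unsigned reading: 64. Subtract 2^7 = 128: 64 − 128 = -64.

-64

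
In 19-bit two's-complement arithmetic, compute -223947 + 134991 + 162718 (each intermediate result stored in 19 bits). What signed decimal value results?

73762

-223947 + 134991 = -88956 (1101010010010000100)
-88956 + 162718 = 73762 (0010010000000100010)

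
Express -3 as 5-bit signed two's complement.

11101

|-3| = 3 = 00011 in 5 bits.
Invert the bits: 11100. Add 1: 11101.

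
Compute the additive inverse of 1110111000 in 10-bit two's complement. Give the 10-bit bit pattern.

0001001000

Invert: 0001000111. Add 1: 0001001000.
Check: 1110111000 = -72, 0001001000 = 72.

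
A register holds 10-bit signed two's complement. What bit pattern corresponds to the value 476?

0111011100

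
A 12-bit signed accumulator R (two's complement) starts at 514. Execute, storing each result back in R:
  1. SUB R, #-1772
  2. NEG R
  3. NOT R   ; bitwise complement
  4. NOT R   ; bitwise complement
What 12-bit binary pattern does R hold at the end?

011100010010

Start: R = 514 = 001000000010.
R = 514 − (-1772) = 2286; wraps to -1810 = 100011101110
R = −(-1810) = 1810 = 011100010010
R = NOT 011100010010 = 100011101101 = -1811
R = NOT 100011101101 = 011100010010 = 1810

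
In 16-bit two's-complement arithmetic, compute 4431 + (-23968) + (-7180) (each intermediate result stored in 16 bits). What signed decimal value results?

-26717

4431 + (-23968) = -19537 (1011001110101111)
-19537 + (-7180) = -26717 (1001011110100011)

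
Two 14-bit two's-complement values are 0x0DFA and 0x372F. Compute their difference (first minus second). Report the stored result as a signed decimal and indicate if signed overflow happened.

5835; no overflow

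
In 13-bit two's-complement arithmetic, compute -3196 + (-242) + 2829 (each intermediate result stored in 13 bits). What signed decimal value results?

-3196 + (-242) = -3438 (1001010010010)
-3438 + 2829 = -609 (1110110011111)

-609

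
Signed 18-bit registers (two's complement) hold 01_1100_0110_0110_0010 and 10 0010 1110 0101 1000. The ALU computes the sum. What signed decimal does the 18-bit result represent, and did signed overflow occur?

01_1100_0110_0110_0010 → 011100011001100010 = 116322 (signed)
10 0010 1110 0101 1000 → 100010111001011000 = -119208 (signed)
  011100011001100010
+ 100010111001011000
= 111111010010111010
Result 111111010010111010: MSB = 1 → 259258 − 262144 = -2886.
Addends have opposite signs, so signed overflow cannot occur.

-2886; no overflow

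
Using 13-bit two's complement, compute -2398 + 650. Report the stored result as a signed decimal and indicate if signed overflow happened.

-2398 → 1011010100010
650 → 0001010001010
  1011010100010
+ 0001010001010
= 1100100101100
Result 1100100101100: MSB = 1 → 6444 − 8192 = -1748.
Addends have opposite signs, so signed overflow cannot occur.

-1748; no overflow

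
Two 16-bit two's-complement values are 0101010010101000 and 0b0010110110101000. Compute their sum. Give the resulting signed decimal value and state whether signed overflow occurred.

-32176; overflow

0101010010101000 = 21672 (signed)
0b0010110110101000 → 0010110110101000 = 11688 (signed)
  0101010010101000
+ 0010110110101000
= 1000001001010000
Result 1000001001010000: MSB = 1 → 33360 − 65536 = -32176.
Both addends are non-negative but the stored result is negative: signed overflow. The true value 21672 + 11688 = 33360 lies outside [-32768, 32767].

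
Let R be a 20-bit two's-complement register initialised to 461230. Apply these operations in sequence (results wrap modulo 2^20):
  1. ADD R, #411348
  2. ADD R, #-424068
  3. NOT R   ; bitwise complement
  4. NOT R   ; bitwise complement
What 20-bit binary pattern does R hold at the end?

Start: R = 461230 = 01110000100110101110.
R = 461230 + 411348 = 872578; wraps to -175998 = 11010101000010000010
R = -175998 + (-424068) = -600066; wraps to 448510 = 01101101011111111110
R = NOT 01101101011111111110 = 10010010100000000001 = -448511
R = NOT 10010010100000000001 = 01101101011111111110 = 448510

01101101011111111110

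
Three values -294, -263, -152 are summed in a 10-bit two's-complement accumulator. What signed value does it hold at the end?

315

-294 + (-263) = -557 → wraps to 467 (0111010011)
467 + (-152) = 315 (0100111011)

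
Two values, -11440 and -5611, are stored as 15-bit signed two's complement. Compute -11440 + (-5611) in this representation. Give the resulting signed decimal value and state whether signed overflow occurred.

-11440 → 101001101010000
-5611 → 110101000010101
  101001101010000
+ 110101000010101
= 011110101100101  (discard carry-out 1)
Result 011110101100101: MSB = 0 → value 15717.
Both addends are negative but the stored result is non-negative: signed overflow. The true value -11440 + (-5611) = -17051 lies outside [-16384, 16383].

15717; overflow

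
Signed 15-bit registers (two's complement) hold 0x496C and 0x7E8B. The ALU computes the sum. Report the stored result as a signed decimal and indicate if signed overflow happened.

-14345; no overflow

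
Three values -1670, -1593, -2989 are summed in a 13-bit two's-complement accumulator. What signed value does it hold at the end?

-1670 + (-1593) = -3263 (1001101000001)
-3263 + (-2989) = -6252 → wraps to 1940 (0011110010100)

1940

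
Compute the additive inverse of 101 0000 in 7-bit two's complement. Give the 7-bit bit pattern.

Invert: 0101111. Add 1: 0110000.

0110000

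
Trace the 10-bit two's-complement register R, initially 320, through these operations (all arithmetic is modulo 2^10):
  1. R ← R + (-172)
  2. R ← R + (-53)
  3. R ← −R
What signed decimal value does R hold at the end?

-95

Start: R = 320 = 0101000000.
R = 320 + (-172) = 148 = 0010010100
R = 148 + (-53) = 95 = 0001011111
R = −(95) = -95 = 1110100001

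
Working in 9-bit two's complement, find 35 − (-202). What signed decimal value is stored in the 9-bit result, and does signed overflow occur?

237; no overflow

35 → 000100011
-202 → 100110110
Subtract via negate-and-add: invert 100110110 + 1 = 011001010 (i.e. 202).
  000100011
+ 011001010
= 011101101
Result 011101101: MSB = 0 → value 237.
Both addends (after negating the subtrahend) are non-negative and so is the stored result: no signed overflow.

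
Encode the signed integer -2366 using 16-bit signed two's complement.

1111011011000010

|-2366| = 2366 = 0000100100111110 in 16 bits.
Invert the bits: 1111011011000001. Add 1: 1111011011000010.
Check: 1111011011000010 reads as 63170 − 65536 = -2366.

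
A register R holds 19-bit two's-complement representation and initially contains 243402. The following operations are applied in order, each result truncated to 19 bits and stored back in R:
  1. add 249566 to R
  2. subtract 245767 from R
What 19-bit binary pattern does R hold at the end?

0111100010110100001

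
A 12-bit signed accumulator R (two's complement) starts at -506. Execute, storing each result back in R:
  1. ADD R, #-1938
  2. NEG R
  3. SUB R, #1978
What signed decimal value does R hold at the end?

Start: R = -506 = 111000000110.
R = -506 + (-1938) = -2444; wraps to 1652 = 011001110100
R = −(1652) = -1652 = 100110001100
R = -1652 − 1978 = -3630; wraps to 466 = 000111010010

466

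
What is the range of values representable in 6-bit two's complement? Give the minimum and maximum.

Minimum: −2^5 = -32.
Maximum: 2^5 − 1 = 31.

min = -32, max = 31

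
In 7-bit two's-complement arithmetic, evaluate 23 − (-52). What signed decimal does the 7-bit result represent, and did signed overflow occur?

-53; overflow

23 → 0010111
-52 → 1001100
Subtract via negate-and-add: invert 1001100 + 1 = 0110100 (i.e. 52).
  0010111
+ 0110100
= 1001011
Result 1001011: MSB = 1 → 75 − 128 = -53.
Both addends (after negating the subtrahend) are non-negative but the stored result is negative: signed overflow. The true value 23 − (-52) = 75 lies outside [-64, 63].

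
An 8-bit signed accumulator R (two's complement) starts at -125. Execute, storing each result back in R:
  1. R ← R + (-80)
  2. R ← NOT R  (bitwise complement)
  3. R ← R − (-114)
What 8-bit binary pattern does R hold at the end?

Start: R = -125 = 10000011.
R = -125 + (-80) = -205; wraps to 51 = 00110011
R = NOT 00110011 = 11001100 = -52
R = -52 − (-114) = 62 = 00111110

00111110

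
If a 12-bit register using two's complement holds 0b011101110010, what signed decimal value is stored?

1906

MSB is 0, so the value is non-negative: 011101110010 = 1906.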